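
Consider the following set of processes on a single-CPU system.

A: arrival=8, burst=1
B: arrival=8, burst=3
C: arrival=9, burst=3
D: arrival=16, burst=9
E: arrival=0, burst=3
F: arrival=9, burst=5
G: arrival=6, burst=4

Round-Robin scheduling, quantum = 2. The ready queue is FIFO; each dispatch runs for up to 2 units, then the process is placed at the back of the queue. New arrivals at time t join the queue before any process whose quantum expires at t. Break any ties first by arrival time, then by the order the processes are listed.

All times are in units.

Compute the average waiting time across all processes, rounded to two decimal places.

5.00

Timeline: | E 0-3 | idle 3-6 | G 6-8 | A 8-9 | B 9-11 | G 11-13 | C 13-15 | F 15-17 | B 17-18 | C 18-19 | D 19-21 | F 21-23 | D 23-25 | F 25-26 | D 26-31 |
Completion: A=9  B=18  C=19  D=31  E=3  F=26  G=13
Waiting times: A=0, B=7, C=7, D=6, E=0, F=12, G=3
Average waiting = (0+7+7+6+0+12+3) / 7 = 35/7 = 5.00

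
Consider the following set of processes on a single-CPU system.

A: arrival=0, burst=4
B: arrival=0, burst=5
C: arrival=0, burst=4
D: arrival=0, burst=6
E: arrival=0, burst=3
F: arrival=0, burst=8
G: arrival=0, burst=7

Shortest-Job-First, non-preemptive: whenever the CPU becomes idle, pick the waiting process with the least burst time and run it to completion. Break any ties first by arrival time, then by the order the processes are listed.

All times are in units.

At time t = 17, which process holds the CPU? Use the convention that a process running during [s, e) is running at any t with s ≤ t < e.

D

Gantt: | E 0-3 | A 3-7 | C 7-11 | B 11-16 | D 16-22 | G 22-29 | F 29-37 |
Completion: A=7  B=16  C=11  D=22  E=3  F=37  G=29
Turnaround (C−A): A=7  B=16  C=11  D=22  E=3  F=37  G=29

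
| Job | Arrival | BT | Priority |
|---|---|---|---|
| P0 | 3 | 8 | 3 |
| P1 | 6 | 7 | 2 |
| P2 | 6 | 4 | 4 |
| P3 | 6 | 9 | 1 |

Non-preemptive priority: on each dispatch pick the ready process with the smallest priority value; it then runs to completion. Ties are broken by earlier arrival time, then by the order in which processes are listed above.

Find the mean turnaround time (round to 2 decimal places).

17.00

Schedule: | idle 0-3 | P0 3-11 | P3 11-20 | P1 20-27 | P2 27-31 |
Completion: P0=11  P1=27  P2=31  P3=20
Turnaround (C−A): P0=8  P1=21  P2=25  P3=14
Turnaround times: P0=8, P1=21, P2=25, P3=14
Average turnaround = (8+21+25+14) / 4 = 68/4 = 17.00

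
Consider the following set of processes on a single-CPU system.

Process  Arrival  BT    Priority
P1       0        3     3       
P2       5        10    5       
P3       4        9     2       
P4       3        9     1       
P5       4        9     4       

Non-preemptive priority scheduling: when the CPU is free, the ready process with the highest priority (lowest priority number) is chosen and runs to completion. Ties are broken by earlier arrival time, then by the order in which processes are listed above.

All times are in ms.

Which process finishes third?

Schedule: | P1 0-3 | P4 3-12 | P3 12-21 | P5 21-30 | P2 30-40 |
Completion: P1=3  P2=40  P3=21  P4=12  P5=30
Turnaround (C−A): P1=3  P2=35  P3=17  P4=9  P5=26
Finish order: P1 → P4 → P3 → P5 → P2

P3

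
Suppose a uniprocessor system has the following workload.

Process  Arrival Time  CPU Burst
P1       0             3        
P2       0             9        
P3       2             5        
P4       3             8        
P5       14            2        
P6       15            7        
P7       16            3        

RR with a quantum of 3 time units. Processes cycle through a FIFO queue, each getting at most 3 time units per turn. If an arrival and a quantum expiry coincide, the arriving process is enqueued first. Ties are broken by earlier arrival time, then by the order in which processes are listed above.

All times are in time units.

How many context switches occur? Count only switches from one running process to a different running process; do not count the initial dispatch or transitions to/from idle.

Timeline: | P1 0-3 | P2 3-6 | P3 6-9 | P4 9-12 | P2 12-15 | P3 15-17 | P4 17-20 | P5 20-22 | P6 22-25 | P2 25-28 | P7 28-31 | P4 31-33 | P6 33-37 |
Completion: P1=3  P2=28  P3=17  P4=33  P5=22  P6=37  P7=31
Turnaround (C−A): P1=3  P2=28  P3=15  P4=30  P5=8  P6=22  P7=15

12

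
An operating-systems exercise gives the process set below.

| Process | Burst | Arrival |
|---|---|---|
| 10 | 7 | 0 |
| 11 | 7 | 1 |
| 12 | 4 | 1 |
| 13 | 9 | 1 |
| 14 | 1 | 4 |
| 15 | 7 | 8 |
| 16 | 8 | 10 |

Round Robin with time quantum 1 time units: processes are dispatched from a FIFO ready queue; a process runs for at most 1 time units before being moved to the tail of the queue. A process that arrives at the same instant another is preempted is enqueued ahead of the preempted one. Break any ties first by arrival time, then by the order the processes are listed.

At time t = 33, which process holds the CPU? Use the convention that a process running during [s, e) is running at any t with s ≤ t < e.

Schedule: | 10 0-1 | 11 1-2 | 12 2-3 | 13 3-4 | 10 4-5 | 11 5-6 | 12 6-7 | 14 7-8 | 13 8-9 | 10 9-10 | 11 10-11 | 12 11-12 | 15 12-13 | 13 13-14 | 16 14-15 | 10 15-16 | 11 16-17 | 12 17-18 | 15 18-19 | 13 19-20 | 16 20-21 | 10 21-22 | 11 22-23 | 15 23-24 | 13 24-25 | 16 25-26 | 10 26-27 | 11 27-28 | 15 28-29 | 13 29-30 | 16 30-31 | 10 31-32 | 11 32-33 | 15 33-34 | 13 34-35 | 16 35-36 | 15 36-37 | 13 37-38 | 16 38-39 | 15 39-40 | 13 40-41 | 16 41-43 |
Completion: 10=32  11=33  12=18  13=41  14=8  15=40  16=43
Turnaround (C−A): 10=32  11=32  12=17  13=40  14=4  15=32  16=33

15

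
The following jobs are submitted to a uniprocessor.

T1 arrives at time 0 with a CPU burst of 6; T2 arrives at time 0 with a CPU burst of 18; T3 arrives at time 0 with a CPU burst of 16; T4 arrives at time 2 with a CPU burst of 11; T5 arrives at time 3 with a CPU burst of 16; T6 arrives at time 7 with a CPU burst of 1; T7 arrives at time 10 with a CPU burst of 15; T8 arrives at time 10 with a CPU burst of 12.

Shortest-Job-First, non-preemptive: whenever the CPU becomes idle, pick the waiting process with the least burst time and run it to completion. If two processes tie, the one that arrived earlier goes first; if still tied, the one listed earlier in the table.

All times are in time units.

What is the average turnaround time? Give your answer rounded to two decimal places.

39.63

Gantt: | T1 0-6 | T4 6-17 | T6 17-18 | T8 18-30 | T7 30-45 | T3 45-61 | T5 61-77 | T2 77-95 |
Completion: T1=6  T2=95  T3=61  T4=17  T5=77  T6=18  T7=45  T8=30
Turnaround times: T1=6, T2=95, T3=61, T4=15, T5=74, T6=11, T7=35, T8=20
Average turnaround = (6+95+61+15+74+11+35+20) / 8 = 317/8 = 39.63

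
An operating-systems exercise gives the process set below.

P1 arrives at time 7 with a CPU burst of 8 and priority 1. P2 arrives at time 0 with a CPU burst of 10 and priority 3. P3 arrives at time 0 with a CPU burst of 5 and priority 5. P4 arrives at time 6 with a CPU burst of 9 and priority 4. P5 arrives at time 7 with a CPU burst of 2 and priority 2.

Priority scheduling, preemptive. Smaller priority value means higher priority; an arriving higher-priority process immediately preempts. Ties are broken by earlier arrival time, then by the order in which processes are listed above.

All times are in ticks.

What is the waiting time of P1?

0

Schedule: | P2 0-7 | P1 7-15 | P5 15-17 | P2 17-20 | P4 20-29 | P3 29-34 |
Completion: P1=15  P2=20  P3=34  P4=29  P5=17
Turnaround (C−A): P1=8  P2=20  P3=34  P4=23  P5=10
Waiting(P1) = turnaround − burst = 8 − 8 = 0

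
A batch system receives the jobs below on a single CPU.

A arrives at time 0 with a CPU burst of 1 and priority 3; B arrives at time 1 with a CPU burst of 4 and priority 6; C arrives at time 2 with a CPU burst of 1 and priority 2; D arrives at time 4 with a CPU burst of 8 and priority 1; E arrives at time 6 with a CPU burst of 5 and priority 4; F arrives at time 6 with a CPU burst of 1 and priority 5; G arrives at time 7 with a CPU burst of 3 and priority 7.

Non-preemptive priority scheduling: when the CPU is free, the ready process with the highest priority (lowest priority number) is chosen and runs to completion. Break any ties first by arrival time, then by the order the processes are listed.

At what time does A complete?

Timeline: | A 0-1 | B 1-5 | D 5-13 | C 13-14 | E 14-19 | F 19-20 | G 20-23 |
Completion: A=1  B=5  C=14  D=13  E=19  F=20  G=23
Turnaround (C−A): A=1  B=4  C=12  D=9  E=13  F=14  G=16

1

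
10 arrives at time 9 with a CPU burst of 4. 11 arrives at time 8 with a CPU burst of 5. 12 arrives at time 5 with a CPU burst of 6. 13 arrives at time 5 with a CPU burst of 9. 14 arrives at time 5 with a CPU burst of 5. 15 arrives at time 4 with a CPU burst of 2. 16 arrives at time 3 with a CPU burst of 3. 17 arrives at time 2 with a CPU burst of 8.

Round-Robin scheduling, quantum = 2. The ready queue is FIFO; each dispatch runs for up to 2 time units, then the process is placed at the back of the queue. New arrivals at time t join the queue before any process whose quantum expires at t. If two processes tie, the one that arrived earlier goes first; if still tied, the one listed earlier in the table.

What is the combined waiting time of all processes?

172

Timeline: | idle 0-2 | 17 2-4 | 16 4-6 | 15 6-8 | 17 8-10 | 12 10-12 | 13 12-14 | 14 14-16 | 16 16-17 | 11 17-19 | 10 19-21 | 17 21-23 | 12 23-25 | 13 25-27 | 14 27-29 | 11 29-31 | 10 31-33 | 17 33-35 | 12 35-37 | 13 37-39 | 14 39-40 | 11 40-41 | 13 41-44 |
Completion: 10=33  11=41  12=37  13=44  14=40  15=8  16=17  17=35
Turnaround (C−A): 10=24  11=33  12=32  13=39  14=35  15=4  16=14  17=33
Waiting = turnaround − burst: 10=20, 11=28, 12=26, 13=30, 14=30, 15=2, 16=11, 17=25
Total waiting = 20 + 28 + 26 + 30 + 30 + 2 + 11 + 25 = 172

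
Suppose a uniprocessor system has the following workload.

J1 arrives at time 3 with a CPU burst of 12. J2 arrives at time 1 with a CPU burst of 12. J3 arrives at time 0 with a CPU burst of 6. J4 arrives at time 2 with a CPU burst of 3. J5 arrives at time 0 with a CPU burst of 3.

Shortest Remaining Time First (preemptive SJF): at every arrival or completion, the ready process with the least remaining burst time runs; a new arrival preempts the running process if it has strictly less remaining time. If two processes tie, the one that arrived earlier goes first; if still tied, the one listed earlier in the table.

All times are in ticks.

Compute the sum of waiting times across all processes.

39

Timeline: | J5 0-3 | J4 3-6 | J3 6-12 | J2 12-24 | J1 24-36 |
Completion: J1=36  J2=24  J3=12  J4=6  J5=3
Turnaround (C−A): J1=33  J2=23  J3=12  J4=4  J5=3
Waiting = turnaround − burst: J1=21, J2=11, J3=6, J4=1, J5=0
Total waiting = 21 + 11 + 6 + 1 + 0 = 39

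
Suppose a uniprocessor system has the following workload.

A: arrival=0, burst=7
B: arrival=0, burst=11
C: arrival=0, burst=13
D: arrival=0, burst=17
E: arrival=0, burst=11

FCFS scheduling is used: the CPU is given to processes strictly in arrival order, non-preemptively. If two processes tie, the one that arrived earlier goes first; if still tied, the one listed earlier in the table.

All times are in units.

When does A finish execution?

7

Gantt: | A 0-7 | B 7-18 | C 18-31 | D 31-48 | E 48-59 |
Completion: A=7  B=18  C=31  D=48  E=59
Turnaround (C−A): A=7  B=18  C=31  D=48  E=59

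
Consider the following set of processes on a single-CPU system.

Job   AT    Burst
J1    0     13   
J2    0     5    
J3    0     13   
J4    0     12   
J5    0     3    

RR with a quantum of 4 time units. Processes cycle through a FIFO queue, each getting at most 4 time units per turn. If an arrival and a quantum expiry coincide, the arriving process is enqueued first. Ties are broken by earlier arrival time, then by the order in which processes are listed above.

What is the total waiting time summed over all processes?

132

Schedule: | J1 0-4 | J2 4-8 | J3 8-12 | J4 12-16 | J5 16-19 | J1 19-23 | J2 23-24 | J3 24-28 | J4 28-32 | J1 32-36 | J3 36-40 | J4 40-44 | J1 44-45 | J3 45-46 |
Completion: J1=45  J2=24  J3=46  J4=44  J5=19
Waiting = turnaround − burst: J1=32, J2=19, J3=33, J4=32, J5=16
Total waiting = 32 + 19 + 33 + 32 + 16 = 132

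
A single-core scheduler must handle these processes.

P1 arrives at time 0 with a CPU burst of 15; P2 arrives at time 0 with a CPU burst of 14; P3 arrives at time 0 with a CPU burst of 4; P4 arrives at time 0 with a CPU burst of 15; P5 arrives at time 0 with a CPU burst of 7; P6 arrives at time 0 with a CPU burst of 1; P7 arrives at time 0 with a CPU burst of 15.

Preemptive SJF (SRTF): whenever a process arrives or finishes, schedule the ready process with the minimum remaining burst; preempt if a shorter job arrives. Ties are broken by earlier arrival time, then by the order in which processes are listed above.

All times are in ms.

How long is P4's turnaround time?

Schedule: | P6 0-1 | P3 1-5 | P5 5-12 | P2 12-26 | P1 26-41 | P4 41-56 | P7 56-71 |
Completion: P1=41  P2=26  P3=5  P4=56  P5=12  P6=1  P7=71
Turnaround (C−A): P1=41  P2=26  P3=5  P4=56  P5=12  P6=1  P7=71
Turnaround(P4) = completion − arrival = 56 − 0 = 56

56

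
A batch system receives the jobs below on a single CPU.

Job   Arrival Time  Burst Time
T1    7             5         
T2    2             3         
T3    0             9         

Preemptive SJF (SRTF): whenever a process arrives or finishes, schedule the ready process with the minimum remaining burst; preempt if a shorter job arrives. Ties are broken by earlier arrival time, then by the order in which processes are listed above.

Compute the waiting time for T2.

0

Gantt: | T3 0-2 | T2 2-5 | T3 5-12 | T1 12-17 |
Completion: T1=17  T2=5  T3=12
Turnaround (C−A): T1=10  T2=3  T3=12
Waiting(T2) = turnaround − burst = 3 − 3 = 0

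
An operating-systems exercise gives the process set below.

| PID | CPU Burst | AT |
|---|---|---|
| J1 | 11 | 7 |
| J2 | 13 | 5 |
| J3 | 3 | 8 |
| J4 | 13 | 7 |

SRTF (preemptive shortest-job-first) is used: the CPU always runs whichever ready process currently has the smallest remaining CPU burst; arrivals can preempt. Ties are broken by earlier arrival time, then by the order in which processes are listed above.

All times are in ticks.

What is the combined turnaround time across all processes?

Timeline: | idle 0-5 | J2 5-8 | J3 8-11 | J2 11-21 | J1 21-32 | J4 32-45 |
Completion: J1=32  J2=21  J3=11  J4=45
Turnaround = completion − arrival: J1=25, J2=16, J3=3, J4=38
Total turnaround = 25 + 16 + 3 + 38 = 82

82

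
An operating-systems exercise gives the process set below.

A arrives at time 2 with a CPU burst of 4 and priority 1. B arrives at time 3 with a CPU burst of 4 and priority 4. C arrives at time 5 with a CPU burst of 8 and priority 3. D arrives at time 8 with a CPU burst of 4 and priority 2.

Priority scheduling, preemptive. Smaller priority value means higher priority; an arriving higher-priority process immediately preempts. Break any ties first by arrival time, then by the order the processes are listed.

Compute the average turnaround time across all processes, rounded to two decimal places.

10.00

Gantt: | idle 0-2 | A 2-6 | C 6-8 | D 8-12 | C 12-18 | B 18-22 |
Completion: A=6  B=22  C=18  D=12
Turnaround (C−A): A=4  B=19  C=13  D=4
Turnaround times: A=4, B=19, C=13, D=4
Average turnaround = (4+19+13+4) / 4 = 40/4 = 10.00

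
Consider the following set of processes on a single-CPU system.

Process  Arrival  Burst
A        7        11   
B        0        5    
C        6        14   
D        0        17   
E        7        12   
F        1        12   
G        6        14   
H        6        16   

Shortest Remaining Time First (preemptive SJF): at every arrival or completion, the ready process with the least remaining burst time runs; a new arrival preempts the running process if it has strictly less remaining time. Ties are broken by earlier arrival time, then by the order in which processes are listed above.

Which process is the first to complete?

B

Timeline: | B 0-5 | F 5-17 | A 17-28 | E 28-40 | C 40-54 | G 54-68 | H 68-84 | D 84-101 |
Completion: A=28  B=5  C=54  D=101  E=40  F=17  G=68  H=84
Turnaround (C−A): A=21  B=5  C=48  D=101  E=33  F=16  G=62  H=78
Finish order: B → F → A → E → C → G → H → D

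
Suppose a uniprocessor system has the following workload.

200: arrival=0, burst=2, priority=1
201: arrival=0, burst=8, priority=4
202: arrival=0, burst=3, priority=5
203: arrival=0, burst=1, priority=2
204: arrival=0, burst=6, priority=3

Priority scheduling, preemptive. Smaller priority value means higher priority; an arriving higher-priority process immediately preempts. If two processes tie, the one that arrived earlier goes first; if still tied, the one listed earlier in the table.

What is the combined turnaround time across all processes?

Gantt: | 200 0-2 | 203 2-3 | 204 3-9 | 201 9-17 | 202 17-20 |
Completion: 200=2  201=17  202=20  203=3  204=9
Turnaround (C−A): 200=2  201=17  202=20  203=3  204=9
Turnaround = completion − arrival: 200=2, 201=17, 202=20, 203=3, 204=9
Total turnaround = 2 + 17 + 20 + 3 + 9 = 51

51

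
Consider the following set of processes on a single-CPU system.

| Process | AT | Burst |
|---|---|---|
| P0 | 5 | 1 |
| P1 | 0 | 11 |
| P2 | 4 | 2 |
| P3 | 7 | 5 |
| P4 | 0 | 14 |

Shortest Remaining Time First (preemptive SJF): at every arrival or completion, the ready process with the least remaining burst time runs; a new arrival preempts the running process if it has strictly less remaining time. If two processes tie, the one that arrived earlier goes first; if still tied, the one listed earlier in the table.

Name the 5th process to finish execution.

Schedule: | P1 0-4 | P2 4-6 | P0 6-7 | P3 7-12 | P1 12-19 | P4 19-33 |
Completion: P0=7  P1=19  P2=6  P3=12  P4=33
Turnaround (C−A): P0=2  P1=19  P2=2  P3=5  P4=33
Finish order: P2 → P0 → P3 → P1 → P4

P4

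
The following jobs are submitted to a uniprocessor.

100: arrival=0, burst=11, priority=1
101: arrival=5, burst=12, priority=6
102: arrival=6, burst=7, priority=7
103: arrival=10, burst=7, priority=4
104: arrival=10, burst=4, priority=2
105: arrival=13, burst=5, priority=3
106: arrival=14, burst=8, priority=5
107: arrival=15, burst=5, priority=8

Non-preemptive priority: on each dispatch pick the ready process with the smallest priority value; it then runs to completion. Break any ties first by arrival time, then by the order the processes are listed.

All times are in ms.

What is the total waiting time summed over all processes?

Schedule: | 100 0-11 | 104 11-15 | 105 15-20 | 103 20-27 | 106 27-35 | 101 35-47 | 102 47-54 | 107 54-59 |
Completion: 100=11  101=47  102=54  103=27  104=15  105=20  106=35  107=59
Turnaround (C−A): 100=11  101=42  102=48  103=17  104=5  105=7  106=21  107=44
Waiting = turnaround − burst: 100=0, 101=30, 102=41, 103=10, 104=1, 105=2, 106=13, 107=39
Total waiting = 0 + 30 + 41 + 10 + 1 + 2 + 13 + 39 = 136

136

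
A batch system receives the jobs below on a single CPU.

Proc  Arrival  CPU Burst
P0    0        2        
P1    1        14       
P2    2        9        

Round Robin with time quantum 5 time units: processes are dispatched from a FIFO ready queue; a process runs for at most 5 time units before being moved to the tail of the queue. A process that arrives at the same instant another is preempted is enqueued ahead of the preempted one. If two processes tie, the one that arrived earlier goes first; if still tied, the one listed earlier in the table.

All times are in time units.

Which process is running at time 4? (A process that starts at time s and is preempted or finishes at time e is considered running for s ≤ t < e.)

P1

Timeline: | P0 0-2 | P1 2-7 | P2 7-12 | P1 12-17 | P2 17-21 | P1 21-25 |
Completion: P0=2  P1=25  P2=21
Turnaround (C−A): P0=2  P1=24  P2=19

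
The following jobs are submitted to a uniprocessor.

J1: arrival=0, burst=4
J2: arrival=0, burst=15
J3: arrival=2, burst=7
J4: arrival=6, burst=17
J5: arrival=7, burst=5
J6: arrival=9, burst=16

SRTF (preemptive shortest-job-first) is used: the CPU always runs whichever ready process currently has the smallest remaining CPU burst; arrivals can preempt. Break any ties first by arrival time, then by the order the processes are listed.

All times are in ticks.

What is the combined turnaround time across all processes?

149

Schedule: | J1 0-4 | J3 4-11 | J5 11-16 | J2 16-31 | J6 31-47 | J4 47-64 |
Completion: J1=4  J2=31  J3=11  J4=64  J5=16  J6=47
Turnaround (C−A): J1=4  J2=31  J3=9  J4=58  J5=9  J6=38
Turnaround = completion − arrival: J1=4, J2=31, J3=9, J4=58, J5=9, J6=38
Total turnaround = 4 + 31 + 9 + 58 + 9 + 38 = 149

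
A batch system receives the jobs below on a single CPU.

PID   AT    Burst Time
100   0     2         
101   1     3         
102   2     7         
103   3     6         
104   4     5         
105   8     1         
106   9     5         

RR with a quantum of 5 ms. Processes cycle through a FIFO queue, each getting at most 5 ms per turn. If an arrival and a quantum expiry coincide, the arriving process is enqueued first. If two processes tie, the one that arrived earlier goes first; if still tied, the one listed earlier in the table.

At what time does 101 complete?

5

Timeline: | 100 0-2 | 101 2-5 | 102 5-10 | 103 10-15 | 104 15-20 | 105 20-21 | 106 21-26 | 102 26-28 | 103 28-29 |
Completion: 100=2  101=5  102=28  103=29  104=20  105=21  106=26
Turnaround (C−A): 100=2  101=4  102=26  103=26  104=16  105=13  106=17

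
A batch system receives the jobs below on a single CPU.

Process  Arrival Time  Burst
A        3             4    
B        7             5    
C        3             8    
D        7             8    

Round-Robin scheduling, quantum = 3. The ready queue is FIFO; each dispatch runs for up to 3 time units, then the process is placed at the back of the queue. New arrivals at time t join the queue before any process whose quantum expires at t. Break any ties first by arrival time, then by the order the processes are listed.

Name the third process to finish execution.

C

Timeline: | idle 0-3 | A 3-6 | C 6-9 | A 9-10 | B 10-13 | D 13-16 | C 16-19 | B 19-21 | D 21-24 | C 24-26 | D 26-28 |
Completion: A=10  B=21  C=26  D=28
Turnaround (C−A): A=7  B=14  C=23  D=21
Finish order: A → B → C → D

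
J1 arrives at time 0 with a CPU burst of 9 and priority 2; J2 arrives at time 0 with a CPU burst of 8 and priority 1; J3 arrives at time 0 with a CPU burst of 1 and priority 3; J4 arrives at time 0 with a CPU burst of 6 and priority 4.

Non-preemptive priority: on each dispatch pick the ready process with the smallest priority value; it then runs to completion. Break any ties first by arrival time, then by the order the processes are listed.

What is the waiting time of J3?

Timeline: | J2 0-8 | J1 8-17 | J3 17-18 | J4 18-24 |
Completion: J1=17  J2=8  J3=18  J4=24
Turnaround (C−A): J1=17  J2=8  J3=18  J4=24
Waiting(J3) = turnaround − burst = 18 − 1 = 17

17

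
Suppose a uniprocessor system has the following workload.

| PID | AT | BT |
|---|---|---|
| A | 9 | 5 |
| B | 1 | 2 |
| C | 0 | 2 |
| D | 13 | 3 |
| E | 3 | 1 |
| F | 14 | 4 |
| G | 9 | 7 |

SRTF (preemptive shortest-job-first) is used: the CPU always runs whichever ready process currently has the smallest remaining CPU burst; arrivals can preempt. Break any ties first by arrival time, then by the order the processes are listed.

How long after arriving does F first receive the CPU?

Schedule: | C 0-2 | B 2-4 | E 4-5 | idle 5-9 | A 9-14 | D 14-17 | F 17-21 | G 21-28 |
Completion: A=14  B=4  C=2  D=17  E=5  F=21  G=28
Turnaround (C−A): A=5  B=3  C=2  D=4  E=2  F=7  G=19
Response(F) = first start − arrival = 17 − 14 = 3

3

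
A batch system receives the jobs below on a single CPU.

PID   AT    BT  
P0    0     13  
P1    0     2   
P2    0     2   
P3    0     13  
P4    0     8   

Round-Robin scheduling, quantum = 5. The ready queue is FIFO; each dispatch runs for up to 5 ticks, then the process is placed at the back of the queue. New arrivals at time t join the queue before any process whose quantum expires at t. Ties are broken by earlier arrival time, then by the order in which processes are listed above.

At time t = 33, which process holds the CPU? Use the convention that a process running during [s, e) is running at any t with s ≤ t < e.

P0

Gantt: | P0 0-5 | P1 5-7 | P2 7-9 | P3 9-14 | P4 14-19 | P0 19-24 | P3 24-29 | P4 29-32 | P0 32-35 | P3 35-38 |
Completion: P0=35  P1=7  P2=9  P3=38  P4=32
Turnaround (C−A): P0=35  P1=7  P2=9  P3=38  P4=32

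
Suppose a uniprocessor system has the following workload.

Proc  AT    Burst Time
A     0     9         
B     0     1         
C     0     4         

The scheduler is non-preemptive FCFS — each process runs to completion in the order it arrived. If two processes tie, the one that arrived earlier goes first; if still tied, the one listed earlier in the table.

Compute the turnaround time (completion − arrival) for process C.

Schedule: | A 0-9 | B 9-10 | C 10-14 |
Completion: A=9  B=10  C=14
Turnaround (C−A): A=9  B=10  C=14
Turnaround(C) = completion − arrival = 14 − 0 = 14

14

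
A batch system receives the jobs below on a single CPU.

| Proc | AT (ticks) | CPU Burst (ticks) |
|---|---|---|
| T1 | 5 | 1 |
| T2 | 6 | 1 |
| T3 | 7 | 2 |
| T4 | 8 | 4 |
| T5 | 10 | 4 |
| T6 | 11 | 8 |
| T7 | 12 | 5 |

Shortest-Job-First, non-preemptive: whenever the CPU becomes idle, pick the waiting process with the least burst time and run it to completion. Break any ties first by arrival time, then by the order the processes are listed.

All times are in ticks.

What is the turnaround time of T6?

Timeline: | idle 0-5 | T1 5-6 | T2 6-7 | T3 7-9 | T4 9-13 | T5 13-17 | T7 17-22 | T6 22-30 |
Completion: T1=6  T2=7  T3=9  T4=13  T5=17  T6=30  T7=22
Turnaround (C−A): T1=1  T2=1  T3=2  T4=5  T5=7  T6=19  T7=10
Turnaround(T6) = completion − arrival = 30 − 11 = 19

19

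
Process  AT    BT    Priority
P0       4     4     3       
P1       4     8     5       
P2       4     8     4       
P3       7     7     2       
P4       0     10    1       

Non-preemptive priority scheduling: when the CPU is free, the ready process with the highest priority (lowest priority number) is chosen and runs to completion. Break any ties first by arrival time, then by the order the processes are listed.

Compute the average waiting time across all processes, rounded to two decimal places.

11.60

Gantt: | P4 0-10 | P3 10-17 | P0 17-21 | P2 21-29 | P1 29-37 |
Completion: P0=21  P1=37  P2=29  P3=17  P4=10
Turnaround (C−A): P0=17  P1=33  P2=25  P3=10  P4=10
Waiting times: P0=13, P1=25, P2=17, P3=3, P4=0
Average waiting = (13+25+17+3+0) / 5 = 58/5 = 11.60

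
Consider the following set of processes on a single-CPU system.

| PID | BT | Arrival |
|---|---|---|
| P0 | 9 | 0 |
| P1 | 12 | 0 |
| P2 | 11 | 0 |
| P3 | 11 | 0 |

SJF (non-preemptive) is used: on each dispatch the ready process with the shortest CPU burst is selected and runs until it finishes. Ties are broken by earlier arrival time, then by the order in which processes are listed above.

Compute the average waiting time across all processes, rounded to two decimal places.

15.00

Schedule: | P0 0-9 | P2 9-20 | P3 20-31 | P1 31-43 |
Completion: P0=9  P1=43  P2=20  P3=31
Waiting times: P0=0, P1=31, P2=9, P3=20
Average waiting = (0+31+9+20) / 4 = 60/4 = 15.00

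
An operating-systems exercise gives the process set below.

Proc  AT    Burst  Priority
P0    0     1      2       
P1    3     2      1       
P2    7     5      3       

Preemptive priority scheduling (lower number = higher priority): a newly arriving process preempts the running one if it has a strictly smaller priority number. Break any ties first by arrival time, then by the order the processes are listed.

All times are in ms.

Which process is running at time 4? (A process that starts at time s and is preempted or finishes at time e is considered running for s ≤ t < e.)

P1

Schedule: | P0 0-1 | idle 1-3 | P1 3-5 | idle 5-7 | P2 7-12 |
Completion: P0=1  P1=5  P2=12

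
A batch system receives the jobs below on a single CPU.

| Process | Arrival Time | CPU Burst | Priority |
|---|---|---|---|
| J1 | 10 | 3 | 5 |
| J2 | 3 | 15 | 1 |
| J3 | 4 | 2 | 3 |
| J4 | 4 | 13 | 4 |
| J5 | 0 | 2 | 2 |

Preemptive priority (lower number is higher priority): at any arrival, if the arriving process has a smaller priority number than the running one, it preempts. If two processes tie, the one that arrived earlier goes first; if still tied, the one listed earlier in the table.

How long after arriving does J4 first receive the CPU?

16

Timeline: | J5 0-2 | idle 2-3 | J2 3-18 | J3 18-20 | J4 20-33 | J1 33-36 |
Completion: J1=36  J2=18  J3=20  J4=33  J5=2
Response(J4) = first start − arrival = 20 − 4 = 16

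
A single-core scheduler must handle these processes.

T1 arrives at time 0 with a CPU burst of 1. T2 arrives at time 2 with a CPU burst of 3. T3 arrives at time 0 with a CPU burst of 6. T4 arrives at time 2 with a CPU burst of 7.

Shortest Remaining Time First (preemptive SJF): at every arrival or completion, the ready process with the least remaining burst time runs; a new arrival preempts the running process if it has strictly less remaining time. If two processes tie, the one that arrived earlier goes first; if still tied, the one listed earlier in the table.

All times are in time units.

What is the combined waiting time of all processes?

Timeline: | T1 0-1 | T3 1-2 | T2 2-5 | T3 5-10 | T4 10-17 |
Completion: T1=1  T2=5  T3=10  T4=17
Turnaround (C−A): T1=1  T2=3  T3=10  T4=15
Waiting = turnaround − burst: T1=0, T2=0, T3=4, T4=8
Total waiting = 0 + 0 + 4 + 8 = 12

12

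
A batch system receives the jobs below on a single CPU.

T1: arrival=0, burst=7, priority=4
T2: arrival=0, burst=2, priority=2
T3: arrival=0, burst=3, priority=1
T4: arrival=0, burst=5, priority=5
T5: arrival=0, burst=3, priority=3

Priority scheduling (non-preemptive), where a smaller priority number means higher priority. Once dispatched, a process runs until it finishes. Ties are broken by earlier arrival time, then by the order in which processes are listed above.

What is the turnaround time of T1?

15

Gantt: | T3 0-3 | T2 3-5 | T5 5-8 | T1 8-15 | T4 15-20 |
Completion: T1=15  T2=5  T3=3  T4=20  T5=8
Turnaround(T1) = completion − arrival = 15 − 0 = 15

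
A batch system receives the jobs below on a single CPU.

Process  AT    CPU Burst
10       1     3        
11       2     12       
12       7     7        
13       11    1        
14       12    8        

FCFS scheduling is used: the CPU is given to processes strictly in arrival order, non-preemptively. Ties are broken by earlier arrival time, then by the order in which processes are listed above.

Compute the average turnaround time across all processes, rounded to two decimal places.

13.20

Gantt: | idle 0-1 | 10 1-4 | 11 4-16 | 12 16-23 | 13 23-24 | 14 24-32 |
Completion: 10=4  11=16  12=23  13=24  14=32
Turnaround (C−A): 10=3  11=14  12=16  13=13  14=20
Turnaround times: 10=3, 11=14, 12=16, 13=13, 14=20
Average turnaround = (3+14+16+13+20) / 5 = 66/5 = 13.20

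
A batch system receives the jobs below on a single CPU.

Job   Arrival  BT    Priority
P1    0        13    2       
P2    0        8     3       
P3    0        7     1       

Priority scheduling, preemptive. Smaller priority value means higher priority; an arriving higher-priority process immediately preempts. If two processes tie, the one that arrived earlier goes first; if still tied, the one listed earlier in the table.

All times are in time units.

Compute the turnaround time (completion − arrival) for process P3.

7

Schedule: | P3 0-7 | P1 7-20 | P2 20-28 |
Completion: P1=20  P2=28  P3=7
Turnaround (C−A): P1=20  P2=28  P3=7
Turnaround(P3) = completion − arrival = 7 − 0 = 7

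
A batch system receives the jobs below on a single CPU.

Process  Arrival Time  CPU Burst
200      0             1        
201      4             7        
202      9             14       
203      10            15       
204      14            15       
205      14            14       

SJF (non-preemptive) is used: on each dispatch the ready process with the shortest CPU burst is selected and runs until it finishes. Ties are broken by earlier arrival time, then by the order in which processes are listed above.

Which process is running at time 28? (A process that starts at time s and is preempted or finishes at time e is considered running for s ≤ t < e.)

205

Gantt: | 200 0-1 | idle 1-4 | 201 4-11 | 202 11-25 | 205 25-39 | 203 39-54 | 204 54-69 |
Completion: 200=1  201=11  202=25  203=54  204=69  205=39
Turnaround (C−A): 200=1  201=7  202=16  203=44  204=55  205=25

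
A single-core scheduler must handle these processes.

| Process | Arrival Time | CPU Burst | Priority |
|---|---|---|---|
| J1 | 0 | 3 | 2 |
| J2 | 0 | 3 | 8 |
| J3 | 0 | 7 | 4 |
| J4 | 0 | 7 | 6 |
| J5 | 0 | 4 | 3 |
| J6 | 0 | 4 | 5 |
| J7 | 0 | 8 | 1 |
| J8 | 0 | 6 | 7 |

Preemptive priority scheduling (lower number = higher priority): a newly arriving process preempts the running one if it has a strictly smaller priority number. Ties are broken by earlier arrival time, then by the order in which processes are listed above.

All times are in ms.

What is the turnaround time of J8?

39

Gantt: | J7 0-8 | J1 8-11 | J5 11-15 | J3 15-22 | J6 22-26 | J4 26-33 | J8 33-39 | J2 39-42 |
Completion: J1=11  J2=42  J3=22  J4=33  J5=15  J6=26  J7=8  J8=39
Turnaround (C−A): J1=11  J2=42  J3=22  J4=33  J5=15  J6=26  J7=8  J8=39
Turnaround(J8) = completion − arrival = 39 − 0 = 39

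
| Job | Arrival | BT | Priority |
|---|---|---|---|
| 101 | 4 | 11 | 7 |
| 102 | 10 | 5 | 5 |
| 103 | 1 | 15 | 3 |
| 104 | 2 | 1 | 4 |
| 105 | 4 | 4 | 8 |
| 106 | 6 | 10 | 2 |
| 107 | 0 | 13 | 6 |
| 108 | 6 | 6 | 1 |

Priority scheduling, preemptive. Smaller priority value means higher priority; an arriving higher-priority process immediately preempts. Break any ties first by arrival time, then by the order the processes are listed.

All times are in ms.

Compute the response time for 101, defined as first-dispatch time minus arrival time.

46

Gantt: | 107 0-1 | 103 1-6 | 108 6-12 | 106 12-22 | 103 22-32 | 104 32-33 | 102 33-38 | 107 38-50 | 101 50-61 | 105 61-65 |
Completion: 101=61  102=38  103=32  104=33  105=65  106=22  107=50  108=12
Response(101) = first start − arrival = 50 − 4 = 46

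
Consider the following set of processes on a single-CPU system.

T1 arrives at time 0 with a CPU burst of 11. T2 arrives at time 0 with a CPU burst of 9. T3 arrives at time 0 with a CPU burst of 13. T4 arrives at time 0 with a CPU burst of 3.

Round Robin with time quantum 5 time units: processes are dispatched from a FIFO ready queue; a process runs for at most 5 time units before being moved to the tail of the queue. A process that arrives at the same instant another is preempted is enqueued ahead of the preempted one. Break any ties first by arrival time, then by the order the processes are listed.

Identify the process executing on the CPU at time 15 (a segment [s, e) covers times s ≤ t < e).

Timeline: | T1 0-5 | T2 5-10 | T3 10-15 | T4 15-18 | T1 18-23 | T2 23-27 | T3 27-32 | T1 32-33 | T3 33-36 |
Completion: T1=33  T2=27  T3=36  T4=18
Turnaround (C−A): T1=33  T2=27  T3=36  T4=18

T4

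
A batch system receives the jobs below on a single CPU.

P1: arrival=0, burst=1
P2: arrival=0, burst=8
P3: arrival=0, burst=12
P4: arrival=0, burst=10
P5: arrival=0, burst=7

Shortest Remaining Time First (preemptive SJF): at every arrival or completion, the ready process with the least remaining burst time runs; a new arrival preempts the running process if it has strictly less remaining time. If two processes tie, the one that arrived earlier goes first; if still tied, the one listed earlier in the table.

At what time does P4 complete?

Timeline: | P1 0-1 | P5 1-8 | P2 8-16 | P4 16-26 | P3 26-38 |
Completion: P1=1  P2=16  P3=38  P4=26  P5=8

26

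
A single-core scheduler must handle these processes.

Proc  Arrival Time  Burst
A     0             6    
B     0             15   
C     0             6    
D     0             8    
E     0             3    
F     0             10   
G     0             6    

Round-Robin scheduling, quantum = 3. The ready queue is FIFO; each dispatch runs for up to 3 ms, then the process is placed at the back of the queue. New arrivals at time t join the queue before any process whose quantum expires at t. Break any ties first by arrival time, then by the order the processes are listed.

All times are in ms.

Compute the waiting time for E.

Timeline: | A 0-3 | B 3-6 | C 6-9 | D 9-12 | E 12-15 | F 15-18 | G 18-21 | A 21-24 | B 24-27 | C 27-30 | D 30-33 | F 33-36 | G 36-39 | B 39-42 | D 42-44 | F 44-47 | B 47-50 | F 50-51 | B 51-54 |
Completion: A=24  B=54  C=30  D=44  E=15  F=51  G=39
Turnaround (C−A): A=24  B=54  C=30  D=44  E=15  F=51  G=39
Waiting(E) = turnaround − burst = 15 − 3 = 12

12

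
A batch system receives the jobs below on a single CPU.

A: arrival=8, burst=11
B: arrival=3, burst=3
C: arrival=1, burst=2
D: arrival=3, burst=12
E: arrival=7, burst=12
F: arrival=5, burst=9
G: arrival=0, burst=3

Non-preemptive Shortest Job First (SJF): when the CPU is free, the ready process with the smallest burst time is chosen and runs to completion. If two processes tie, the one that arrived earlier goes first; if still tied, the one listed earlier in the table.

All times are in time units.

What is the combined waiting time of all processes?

74

Schedule: | G 0-3 | C 3-5 | B 5-8 | F 8-17 | A 17-28 | D 28-40 | E 40-52 |
Completion: A=28  B=8  C=5  D=40  E=52  F=17  G=3
Waiting = turnaround − burst: A=9, B=2, C=2, D=25, E=33, F=3, G=0
Total waiting = 9 + 2 + 2 + 25 + 33 + 3 + 0 = 74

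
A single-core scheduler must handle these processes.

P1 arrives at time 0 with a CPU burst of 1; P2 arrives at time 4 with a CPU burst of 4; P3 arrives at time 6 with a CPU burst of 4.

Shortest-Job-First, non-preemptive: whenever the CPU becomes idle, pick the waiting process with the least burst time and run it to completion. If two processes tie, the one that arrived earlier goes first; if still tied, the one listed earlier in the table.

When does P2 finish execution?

8

Gantt: | P1 0-1 | idle 1-4 | P2 4-8 | P3 8-12 |
Completion: P1=1  P2=8  P3=12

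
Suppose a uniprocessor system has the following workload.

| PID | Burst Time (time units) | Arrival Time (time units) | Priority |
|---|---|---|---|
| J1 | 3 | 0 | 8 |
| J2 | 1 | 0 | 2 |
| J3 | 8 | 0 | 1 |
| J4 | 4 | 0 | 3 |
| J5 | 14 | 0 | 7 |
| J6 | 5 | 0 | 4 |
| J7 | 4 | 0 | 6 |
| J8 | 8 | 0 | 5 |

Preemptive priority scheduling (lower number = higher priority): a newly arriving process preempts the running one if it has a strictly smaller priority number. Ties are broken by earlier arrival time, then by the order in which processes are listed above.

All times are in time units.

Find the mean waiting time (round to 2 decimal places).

Timeline: | J3 0-8 | J2 8-9 | J4 9-13 | J6 13-18 | J8 18-26 | J7 26-30 | J5 30-44 | J1 44-47 |
Completion: J1=47  J2=9  J3=8  J4=13  J5=44  J6=18  J7=30  J8=26
Turnaround (C−A): J1=47  J2=9  J3=8  J4=13  J5=44  J6=18  J7=30  J8=26
Waiting times: J1=44, J2=8, J3=0, J4=9, J5=30, J6=13, J7=26, J8=18
Average waiting = (44+8+0+9+30+13+26+18) / 8 = 148/8 = 18.50

18.50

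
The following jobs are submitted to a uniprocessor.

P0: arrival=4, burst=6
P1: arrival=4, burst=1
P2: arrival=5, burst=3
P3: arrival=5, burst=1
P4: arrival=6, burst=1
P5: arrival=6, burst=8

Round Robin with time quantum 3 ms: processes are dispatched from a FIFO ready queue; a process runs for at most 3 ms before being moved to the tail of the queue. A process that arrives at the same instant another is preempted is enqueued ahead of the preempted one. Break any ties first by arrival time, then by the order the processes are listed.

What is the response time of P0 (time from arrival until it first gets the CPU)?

0

Schedule: | idle 0-4 | P0 4-7 | P1 7-8 | P2 8-11 | P3 11-12 | P4 12-13 | P5 13-16 | P0 16-19 | P5 19-24 |
Completion: P0=19  P1=8  P2=11  P3=12  P4=13  P5=24
Turnaround (C−A): P0=15  P1=4  P2=6  P3=7  P4=7  P5=18
Response(P0) = first start − arrival = 4 − 4 = 0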